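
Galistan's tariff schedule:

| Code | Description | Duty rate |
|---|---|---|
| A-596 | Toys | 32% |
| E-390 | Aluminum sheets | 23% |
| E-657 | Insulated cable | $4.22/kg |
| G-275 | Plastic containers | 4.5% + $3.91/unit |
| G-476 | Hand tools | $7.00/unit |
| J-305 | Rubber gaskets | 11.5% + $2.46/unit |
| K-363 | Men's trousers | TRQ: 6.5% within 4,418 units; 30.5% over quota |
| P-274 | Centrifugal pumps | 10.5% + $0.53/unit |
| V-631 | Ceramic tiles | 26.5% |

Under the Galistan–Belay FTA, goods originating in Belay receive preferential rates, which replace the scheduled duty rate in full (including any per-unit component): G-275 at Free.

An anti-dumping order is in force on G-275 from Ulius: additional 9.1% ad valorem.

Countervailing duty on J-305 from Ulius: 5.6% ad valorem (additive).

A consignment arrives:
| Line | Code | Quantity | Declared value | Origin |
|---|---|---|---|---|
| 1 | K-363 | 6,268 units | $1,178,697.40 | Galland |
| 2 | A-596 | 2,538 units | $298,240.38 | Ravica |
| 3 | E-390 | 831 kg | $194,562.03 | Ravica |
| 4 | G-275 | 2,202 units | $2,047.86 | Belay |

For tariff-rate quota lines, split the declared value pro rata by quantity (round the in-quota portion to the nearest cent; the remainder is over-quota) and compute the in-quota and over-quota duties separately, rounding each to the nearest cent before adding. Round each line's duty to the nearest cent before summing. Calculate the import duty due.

Line 1 (K-363, Galland, 6,268 units, $1,178,697.40):
Code K-363 is under a tariff-rate quota (threshold 4,418 units). In-quota: 4,418 units at 6.5%; over-quota: 1,850 units at 30.5%.
Pro-rata value split: in-quota = $1,178,697.40 × 4,418/6,268 = $830,804.90; over-quota = $1,178,697.40 − $830,804.90 = $347,892.50.
In-quota duty = $830,804.90 × 6.5% = $54,002.32. Over-quota duty = $347,892.50 × 30.5% = $106,107.21.
Line duty = $54,002.32 + $106,107.21 = $160,109.53.
Line 2 (A-596, Ravica, 2,538 units, $298,240.38):
Base rate for A-596 is 32%.
Duty = $298,240.38 × 32% = $95,436.92.
Line 3 (E-390, Ravica, 831 kg, $194,562.03):
Base rate for E-390 is 23%.
Duty = $194,562.03 × 23% = $44,749.27.
Line 4 (G-275, Belay, 2,202 units, $2,047.86):
Base rate for G-275 is 4.5% + $3.91/unit.
Origin Belay qualifies under the Galistan–Belay agreement and G-275 is covered: preferential rate Free applies instead.
The additional-duty order on G-275 targets Ulius, not Belay; it does not apply.
Duty = $2,047.86 × 0% = $0.00.
Total = $160,109.53 + $95,436.92 + $44,749.27 + $0.00 = $300,295.72.

$300,295.72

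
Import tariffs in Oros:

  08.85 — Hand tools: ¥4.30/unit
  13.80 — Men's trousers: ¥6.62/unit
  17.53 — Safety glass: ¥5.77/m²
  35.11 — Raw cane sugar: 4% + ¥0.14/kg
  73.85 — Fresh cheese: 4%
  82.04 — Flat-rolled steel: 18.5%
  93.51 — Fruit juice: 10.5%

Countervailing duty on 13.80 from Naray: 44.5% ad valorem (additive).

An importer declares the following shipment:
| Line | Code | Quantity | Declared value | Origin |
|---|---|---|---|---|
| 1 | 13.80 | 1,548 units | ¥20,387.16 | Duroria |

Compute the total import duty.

¥10,247.76

Line 1 (13.80, Duroria, 1,548 units, ¥20,387.16):
Base rate for 13.80 is ¥6.62/unit.
The additional-duty order on 13.80 targets Naray, not Duroria; it does not apply.
Duty = 1,548 × ¥6.62 = ¥10,247.76.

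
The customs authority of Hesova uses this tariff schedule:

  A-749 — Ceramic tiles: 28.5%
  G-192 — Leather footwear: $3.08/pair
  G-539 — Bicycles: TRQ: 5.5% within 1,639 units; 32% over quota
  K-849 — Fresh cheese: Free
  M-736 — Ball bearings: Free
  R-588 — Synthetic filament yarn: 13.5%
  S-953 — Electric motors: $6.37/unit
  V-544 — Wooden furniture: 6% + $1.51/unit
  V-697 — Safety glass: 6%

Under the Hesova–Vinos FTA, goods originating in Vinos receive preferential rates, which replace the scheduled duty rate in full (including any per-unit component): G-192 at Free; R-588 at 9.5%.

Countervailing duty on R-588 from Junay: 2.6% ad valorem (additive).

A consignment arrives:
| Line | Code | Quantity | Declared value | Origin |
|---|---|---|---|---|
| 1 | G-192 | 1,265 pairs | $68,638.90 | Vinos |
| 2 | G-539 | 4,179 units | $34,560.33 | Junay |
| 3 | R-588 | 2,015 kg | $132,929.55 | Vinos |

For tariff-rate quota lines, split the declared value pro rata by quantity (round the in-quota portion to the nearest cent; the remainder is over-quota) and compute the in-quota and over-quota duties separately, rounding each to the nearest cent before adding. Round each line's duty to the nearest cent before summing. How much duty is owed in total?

Line 1 (G-192, Vinos, 1,265 pairs, $68,638.90):
Base rate for G-192 is $3.08/pair.
Origin Vinos qualifies under the Hesova–Vinos agreement and G-192 is covered: preferential rate Free applies instead.
Duty = $68,638.90 × 0% = $0.00.
Line 2 (G-539, Junay, 4,179 units, $34,560.33):
Code G-539 is under a tariff-rate quota (threshold 1,639 units). In-quota: 1,639 units at 5.5%; over-quota: 2,540 units at 32%.
Pro-rata value split: in-quota = $34,560.33 × 1,639/4,179 = $13,554.53; over-quota = $34,560.33 − $13,554.53 = $21,005.80.
In-quota duty = $13,554.53 × 5.5% = $745.50. Over-quota duty = $21,005.80 × 32% = $6,721.86.
Line duty = $745.50 + $6,721.86 = $7,467.36.
Line 3 (R-588, Vinos, 2,015 kg, $132,929.55):
Base rate for R-588 is 13.5%.
Origin Vinos qualifies under the Hesova–Vinos agreement and R-588 is covered: preferential rate 9.5% applies instead.
The additional-duty order on R-588 targets Junay, not Vinos; it does not apply.
Duty = $132,929.55 × 9.5% = $12,628.31.
Total = $0.00 + $7,467.36 + $12,628.31 = $20,095.67.

$20,095.67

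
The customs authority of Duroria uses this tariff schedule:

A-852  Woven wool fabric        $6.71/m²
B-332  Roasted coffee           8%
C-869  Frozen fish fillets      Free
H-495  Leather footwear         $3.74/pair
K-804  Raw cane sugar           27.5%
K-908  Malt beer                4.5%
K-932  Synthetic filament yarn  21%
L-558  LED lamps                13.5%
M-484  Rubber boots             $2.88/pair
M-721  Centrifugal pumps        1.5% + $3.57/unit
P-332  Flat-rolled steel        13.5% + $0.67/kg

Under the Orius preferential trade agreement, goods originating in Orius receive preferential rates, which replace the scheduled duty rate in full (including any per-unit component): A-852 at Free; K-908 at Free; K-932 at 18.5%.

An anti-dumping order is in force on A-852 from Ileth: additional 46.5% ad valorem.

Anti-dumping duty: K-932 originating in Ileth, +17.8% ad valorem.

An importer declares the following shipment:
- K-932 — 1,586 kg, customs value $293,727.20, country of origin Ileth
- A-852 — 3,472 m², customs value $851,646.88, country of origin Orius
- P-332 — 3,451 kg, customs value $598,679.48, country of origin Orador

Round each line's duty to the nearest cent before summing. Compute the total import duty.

Line 1 (K-932, Ileth, 1,586 kg, $293,727.20):
Base rate for K-932 is 21%.
K-932 has an FTA preferential rate, but origin Ileth is not Orius; base rate stands.
Additional duty on K-932 from Ileth: +17.8%. Applied ad valorem rate: 21% + 17.8% = 38.8%.
Duty = $293,727.20 × 38.8% = $113,966.15.
Line 2 (A-852, Orius, 3,472 m², $851,646.88):
Base rate for A-852 is $6.71/m².
Origin Orius qualifies under the Duroria–Orius agreement and A-852 is covered: preferential rate Free applies instead.
The additional-duty order on A-852 targets Ileth, not Orius; it does not apply.
Duty = $851,646.88 × 0% = $0.00.
Line 3 (P-332, Orador, 3,451 kg, $598,679.48):
Base rate for P-332 is 13.5% + $0.67/kg.
Duty = $598,679.48 × 13.5% + 3,451 × $0.67 = $83,133.90.
Total = $113,966.15 + $0.00 + $83,133.90 = $197,100.05.

$197,100.05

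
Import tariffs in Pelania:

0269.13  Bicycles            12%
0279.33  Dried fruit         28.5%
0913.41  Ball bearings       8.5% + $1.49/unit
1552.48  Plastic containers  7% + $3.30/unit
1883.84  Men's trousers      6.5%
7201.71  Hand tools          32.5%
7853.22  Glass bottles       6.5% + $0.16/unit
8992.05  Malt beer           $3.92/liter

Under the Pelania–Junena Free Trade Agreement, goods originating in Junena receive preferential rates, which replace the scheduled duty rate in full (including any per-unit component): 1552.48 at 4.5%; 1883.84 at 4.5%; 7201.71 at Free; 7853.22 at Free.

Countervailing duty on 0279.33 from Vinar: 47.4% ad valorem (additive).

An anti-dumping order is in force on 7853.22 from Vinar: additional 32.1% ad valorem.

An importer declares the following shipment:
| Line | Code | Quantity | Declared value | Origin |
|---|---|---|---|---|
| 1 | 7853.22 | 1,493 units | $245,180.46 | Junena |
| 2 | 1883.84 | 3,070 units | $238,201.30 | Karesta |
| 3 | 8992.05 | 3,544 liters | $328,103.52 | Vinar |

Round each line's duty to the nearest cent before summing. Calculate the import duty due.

$29,375.56

Line 1 (7853.22, Junena, 1,493 units, $245,180.46):
Base rate for 7853.22 is 6.5% + $0.16/unit.
Origin Junena qualifies under the Pelania–Junena agreement and 7853.22 is covered: preferential rate Free applies instead.
The additional-duty order on 7853.22 targets Vinar, not Junena; it does not apply.
Duty = $245,180.46 × 0% = $0.00.
Line 2 (1883.84, Karesta, 3,070 units, $238,201.30):
Base rate for 1883.84 is 6.5%.
1883.84 has an FTA preferential rate, but origin Karesta is not Junena; base rate stands.
Duty = $238,201.30 × 6.5% = $15,483.08.
Line 3 (8992.05, Vinar, 3,544 liters, $328,103.52):
Base rate for 8992.05 is $3.92/liter.
Duty = 3,544 × $3.92 = $13,892.48.
Total = $0.00 + $15,483.08 + $13,892.48 = $29,375.56.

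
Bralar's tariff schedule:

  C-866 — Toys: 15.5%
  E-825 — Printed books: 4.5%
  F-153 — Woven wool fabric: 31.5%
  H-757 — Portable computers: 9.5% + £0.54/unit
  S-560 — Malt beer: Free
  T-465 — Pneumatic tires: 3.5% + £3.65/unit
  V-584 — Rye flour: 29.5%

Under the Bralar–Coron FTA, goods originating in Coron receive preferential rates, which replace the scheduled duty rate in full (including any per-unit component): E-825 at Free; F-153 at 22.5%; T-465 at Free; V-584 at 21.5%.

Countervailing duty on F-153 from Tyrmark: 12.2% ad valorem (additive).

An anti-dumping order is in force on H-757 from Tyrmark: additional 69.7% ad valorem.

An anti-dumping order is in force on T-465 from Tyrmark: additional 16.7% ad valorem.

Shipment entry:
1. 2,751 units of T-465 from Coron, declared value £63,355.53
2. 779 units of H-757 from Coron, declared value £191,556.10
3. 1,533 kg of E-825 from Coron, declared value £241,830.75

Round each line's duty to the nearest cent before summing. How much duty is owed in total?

£18,618.49

Line 1 (T-465, Coron, 2,751 units, £63,355.53):
Base rate for T-465 is 3.5% + £3.65/unit.
Origin Coron qualifies under the Bralar–Coron agreement and T-465 is covered: preferential rate Free applies instead.
The additional-duty order on T-465 targets Tyrmark, not Coron; it does not apply.
Duty = £63,355.53 × 0% = £0.00.
Line 2 (H-757, Coron, 779 units, £191,556.10):
Base rate for H-757 is 9.5% + £0.54/unit.
Origin Coron is the FTA partner but H-757 is not on the preference list; base rate stands.
The additional-duty order on H-757 targets Tyrmark, not Coron; it does not apply.
Duty = £191,556.10 × 9.5% + 779 × £0.54 = £18,618.49.
Line 3 (E-825, Coron, 1,533 kg, £241,830.75):
Base rate for E-825 is 4.5%.
Origin Coron qualifies under the Bralar–Coron agreement and E-825 is covered: preferential rate Free applies instead.
Duty = £241,830.75 × 0% = £0.00.
Total = £0.00 + £18,618.49 + £0.00 = £18,618.49.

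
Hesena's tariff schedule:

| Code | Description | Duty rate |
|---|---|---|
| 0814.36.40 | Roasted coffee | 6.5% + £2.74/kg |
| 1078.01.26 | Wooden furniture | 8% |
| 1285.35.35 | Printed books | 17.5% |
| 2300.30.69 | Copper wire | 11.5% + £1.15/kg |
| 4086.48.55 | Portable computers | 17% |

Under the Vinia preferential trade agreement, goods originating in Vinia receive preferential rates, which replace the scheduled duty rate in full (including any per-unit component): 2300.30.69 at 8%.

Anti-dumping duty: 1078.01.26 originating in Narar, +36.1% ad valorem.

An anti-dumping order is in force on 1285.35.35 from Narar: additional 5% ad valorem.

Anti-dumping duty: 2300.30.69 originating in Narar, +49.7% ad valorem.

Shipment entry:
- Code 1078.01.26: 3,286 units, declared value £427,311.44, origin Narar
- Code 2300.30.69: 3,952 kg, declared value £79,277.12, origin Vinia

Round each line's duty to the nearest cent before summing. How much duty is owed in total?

Line 1 (1078.01.26, Narar, 3,286 units, £427,311.44):
Base rate for 1078.01.26 is 8%.
Additional duty on 1078.01.26 from Narar: +36.1%. Applied ad valorem rate: 8% + 36.1% = 44.1%.
Duty = £427,311.44 × 44.1% = £188,444.35.
Line 2 (2300.30.69, Vinia, 3,952 kg, £79,277.12):
Base rate for 2300.30.69 is 11.5% + £1.15/kg.
Origin Vinia qualifies under the Hesena–Vinia agreement and 2300.30.69 is covered: preferential rate 8% applies instead.
The additional-duty order on 2300.30.69 targets Narar, not Vinia; it does not apply.
Duty = £79,277.12 × 8% = £6,342.17.
Total = £188,444.35 + £6,342.17 = £194,786.52.

£194,786.52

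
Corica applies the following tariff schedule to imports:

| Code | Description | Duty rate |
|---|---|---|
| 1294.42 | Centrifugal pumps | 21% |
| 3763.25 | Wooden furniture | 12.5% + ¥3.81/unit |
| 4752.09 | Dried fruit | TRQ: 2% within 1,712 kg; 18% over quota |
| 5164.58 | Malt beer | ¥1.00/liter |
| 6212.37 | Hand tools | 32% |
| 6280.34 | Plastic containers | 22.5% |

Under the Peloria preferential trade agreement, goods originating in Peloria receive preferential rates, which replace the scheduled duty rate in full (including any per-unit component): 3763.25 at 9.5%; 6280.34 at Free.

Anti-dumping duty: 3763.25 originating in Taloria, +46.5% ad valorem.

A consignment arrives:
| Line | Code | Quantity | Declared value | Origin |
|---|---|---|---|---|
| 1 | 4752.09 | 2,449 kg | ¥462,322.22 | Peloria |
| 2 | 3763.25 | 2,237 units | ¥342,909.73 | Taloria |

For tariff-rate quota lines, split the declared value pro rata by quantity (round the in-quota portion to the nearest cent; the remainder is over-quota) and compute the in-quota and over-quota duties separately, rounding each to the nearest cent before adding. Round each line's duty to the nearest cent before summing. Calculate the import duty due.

Line 1 (4752.09, Peloria, 2,449 kg, ¥462,322.22):
Code 4752.09 is under a tariff-rate quota (threshold 1,712 kg). In-quota: 1,712 kg at 2%; over-quota: 737 kg at 18%.
Pro-rata value split: in-quota = ¥462,322.22 × 1,712/2,449 = ¥323,191.36; over-quota = ¥462,322.22 − ¥323,191.36 = ¥139,130.86.
In-quota duty = ¥323,191.36 × 2% = ¥6,463.83. Over-quota duty = ¥139,130.86 × 18% = ¥25,043.55.
Line duty = ¥6,463.83 + ¥25,043.55 = ¥31,507.38.
Line 2 (3763.25, Taloria, 2,237 units, ¥342,909.73):
Base rate for 3763.25 is 12.5% + ¥3.81/unit.
3763.25 has an FTA preferential rate, but origin Taloria is not Peloria; base rate stands.
Additional duty on 3763.25 from Taloria: +46.5%. Applied ad valorem rate: 12.5% + 46.5% = 59%.
Duty = ¥342,909.73 × 59% + 2,237 × ¥3.81 = ¥210,839.71.
Total = ¥31,507.38 + ¥210,839.71 = ¥242,347.09.

¥242,347.09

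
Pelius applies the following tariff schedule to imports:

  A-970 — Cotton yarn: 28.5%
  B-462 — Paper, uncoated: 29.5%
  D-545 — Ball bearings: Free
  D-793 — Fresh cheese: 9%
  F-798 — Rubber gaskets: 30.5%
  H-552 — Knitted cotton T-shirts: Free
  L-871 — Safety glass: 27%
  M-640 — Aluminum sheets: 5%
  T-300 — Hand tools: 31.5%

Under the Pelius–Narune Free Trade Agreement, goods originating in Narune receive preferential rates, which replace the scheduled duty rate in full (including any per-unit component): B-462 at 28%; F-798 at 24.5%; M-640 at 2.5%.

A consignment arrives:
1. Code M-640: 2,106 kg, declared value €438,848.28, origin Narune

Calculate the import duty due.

Line 1 (M-640, Narune, 2,106 kg, €438,848.28):
Base rate for M-640 is 5%.
Origin Narune qualifies under the Pelius–Narune agreement and M-640 is covered: preferential rate 2.5% applies instead.
Duty = €438,848.28 × 2.5% = €10,971.21.

€10,971.21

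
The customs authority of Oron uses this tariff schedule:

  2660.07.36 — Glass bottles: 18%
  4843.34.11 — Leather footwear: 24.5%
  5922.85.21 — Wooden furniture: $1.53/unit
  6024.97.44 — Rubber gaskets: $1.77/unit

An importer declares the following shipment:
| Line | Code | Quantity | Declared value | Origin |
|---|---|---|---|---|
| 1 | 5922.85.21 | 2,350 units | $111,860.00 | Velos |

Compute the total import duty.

Line 1 (5922.85.21, Velos, 2,350 units, $111,860.00):
Base rate for 5922.85.21 is $1.53/unit.
Duty = 2,350 × $1.53 = $3,595.50.

$3,595.50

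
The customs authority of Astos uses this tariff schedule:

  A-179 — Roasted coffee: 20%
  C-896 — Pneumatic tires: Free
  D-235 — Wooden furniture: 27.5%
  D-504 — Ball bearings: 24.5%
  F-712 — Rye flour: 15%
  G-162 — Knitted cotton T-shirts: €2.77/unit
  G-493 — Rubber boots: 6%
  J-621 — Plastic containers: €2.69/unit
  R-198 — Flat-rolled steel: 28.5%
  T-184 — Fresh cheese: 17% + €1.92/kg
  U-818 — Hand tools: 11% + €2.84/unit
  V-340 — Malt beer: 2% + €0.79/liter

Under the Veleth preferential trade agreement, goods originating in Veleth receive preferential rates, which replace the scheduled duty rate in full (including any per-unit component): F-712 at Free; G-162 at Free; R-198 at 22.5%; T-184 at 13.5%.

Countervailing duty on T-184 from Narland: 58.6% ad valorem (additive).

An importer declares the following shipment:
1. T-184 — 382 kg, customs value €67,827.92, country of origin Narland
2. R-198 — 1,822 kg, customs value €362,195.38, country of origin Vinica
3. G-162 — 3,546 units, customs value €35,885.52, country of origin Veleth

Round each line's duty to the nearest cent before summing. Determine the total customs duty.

€155,237.03

Line 1 (T-184, Narland, 382 kg, €67,827.92):
Base rate for T-184 is 17% + €1.92/kg.
T-184 has an FTA preferential rate, but origin Narland is not Veleth; base rate stands.
Additional duty on T-184 from Narland: +58.6%. Applied ad valorem rate: 17% + 58.6% = 75.6%.
Duty = €67,827.92 × 75.6% + 382 × €1.92 = €52,011.35.
Line 2 (R-198, Vinica, 1,822 kg, €362,195.38):
Base rate for R-198 is 28.5%.
R-198 has an FTA preferential rate, but origin Vinica is not Veleth; base rate stands.
Duty = €362,195.38 × 28.5% = €103,225.68.
Line 3 (G-162, Veleth, 3,546 units, €35,885.52):
Base rate for G-162 is €2.77/unit.
Origin Veleth qualifies under the Astos–Veleth agreement and G-162 is covered: preferential rate Free applies instead.
Duty = €35,885.52 × 0% = €0.00.
Total = €52,011.35 + €103,225.68 + €0.00 = €155,237.03.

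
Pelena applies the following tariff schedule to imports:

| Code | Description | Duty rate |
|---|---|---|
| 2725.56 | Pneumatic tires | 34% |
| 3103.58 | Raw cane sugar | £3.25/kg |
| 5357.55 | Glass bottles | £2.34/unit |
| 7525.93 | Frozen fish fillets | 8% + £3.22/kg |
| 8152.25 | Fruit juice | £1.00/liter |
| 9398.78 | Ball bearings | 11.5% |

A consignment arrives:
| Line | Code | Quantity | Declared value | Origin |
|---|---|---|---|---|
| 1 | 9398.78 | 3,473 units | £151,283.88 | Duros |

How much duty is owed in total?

Line 1 (9398.78, Duros, 3,473 units, £151,283.88):
Base rate for 9398.78 is 11.5%.
Duty = £151,283.88 × 11.5% = £17,397.65.

£17,397.65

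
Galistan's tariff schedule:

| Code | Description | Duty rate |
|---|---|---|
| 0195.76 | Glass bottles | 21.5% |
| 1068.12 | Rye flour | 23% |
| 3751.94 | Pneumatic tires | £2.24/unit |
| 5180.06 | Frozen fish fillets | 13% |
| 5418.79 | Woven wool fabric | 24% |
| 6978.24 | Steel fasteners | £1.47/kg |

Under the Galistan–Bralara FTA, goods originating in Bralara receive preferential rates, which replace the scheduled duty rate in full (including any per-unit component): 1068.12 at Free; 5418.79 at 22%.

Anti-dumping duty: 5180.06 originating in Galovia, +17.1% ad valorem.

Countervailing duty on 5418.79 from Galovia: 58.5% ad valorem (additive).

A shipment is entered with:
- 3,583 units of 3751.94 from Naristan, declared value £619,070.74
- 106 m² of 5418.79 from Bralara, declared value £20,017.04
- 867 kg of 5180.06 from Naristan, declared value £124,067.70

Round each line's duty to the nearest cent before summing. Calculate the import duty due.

Line 1 (3751.94, Naristan, 3,583 units, £619,070.74):
Base rate for 3751.94 is £2.24/unit.
Duty = 3,583 × £2.24 = £8,025.92.
Line 2 (5418.79, Bralara, 106 m², £20,017.04):
Base rate for 5418.79 is 24%.
Origin Bralara qualifies under the Galistan–Bralara agreement and 5418.79 is covered: preferential rate 22% applies instead.
The additional-duty order on 5418.79 targets Galovia, not Bralara; it does not apply.
Duty = £20,017.04 × 22% = £4,403.75.
Line 3 (5180.06, Naristan, 867 kg, £124,067.70):
Base rate for 5180.06 is 13%.
The additional-duty order on 5180.06 targets Galovia, not Naristan; it does not apply.
Duty = £124,067.70 × 13% = £16,128.80.
Total = £8,025.92 + £4,403.75 + £16,128.80 = £28,558.47.

£28,558.47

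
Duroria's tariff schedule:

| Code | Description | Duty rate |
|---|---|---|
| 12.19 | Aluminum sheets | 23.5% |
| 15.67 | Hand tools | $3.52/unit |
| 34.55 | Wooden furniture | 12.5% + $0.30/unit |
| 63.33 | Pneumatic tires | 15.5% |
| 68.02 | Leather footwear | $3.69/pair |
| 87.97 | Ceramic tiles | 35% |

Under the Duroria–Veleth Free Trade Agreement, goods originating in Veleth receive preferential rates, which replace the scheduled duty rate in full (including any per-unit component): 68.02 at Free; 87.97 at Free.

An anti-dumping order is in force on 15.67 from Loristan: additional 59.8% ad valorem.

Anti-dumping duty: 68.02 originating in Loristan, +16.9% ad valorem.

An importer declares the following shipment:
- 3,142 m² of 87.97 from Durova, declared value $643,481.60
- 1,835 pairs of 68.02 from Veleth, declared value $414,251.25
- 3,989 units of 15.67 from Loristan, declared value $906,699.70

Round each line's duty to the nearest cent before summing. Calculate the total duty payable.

Line 1 (87.97, Durova, 3,142 m², $643,481.60):
Base rate for 87.97 is 35%.
87.97 has an FTA preferential rate, but origin Durova is not Veleth; base rate stands.
Duty = $643,481.60 × 35% = $225,218.56.
Line 2 (68.02, Veleth, 1,835 pairs, $414,251.25):
Base rate for 68.02 is $3.69/pair.
Origin Veleth qualifies under the Duroria–Veleth agreement and 68.02 is covered: preferential rate Free applies instead.
The additional-duty order on 68.02 targets Loristan, not Veleth; it does not apply.
Duty = $414,251.25 × 0% = $0.00.
Line 3 (15.67, Loristan, 3,989 units, $906,699.70):
Base rate for 15.67 is $3.52/unit.
Additional duty on 15.67 from Loristan: +59.8% ad valorem. Applied ad valorem rate = 59.8%.
Duty = $906,699.70 × 59.8% + 3,989 × $3.52 = $556,247.70.
Total = $225,218.56 + $0.00 + $556,247.70 = $781,466.26.

$781,466.26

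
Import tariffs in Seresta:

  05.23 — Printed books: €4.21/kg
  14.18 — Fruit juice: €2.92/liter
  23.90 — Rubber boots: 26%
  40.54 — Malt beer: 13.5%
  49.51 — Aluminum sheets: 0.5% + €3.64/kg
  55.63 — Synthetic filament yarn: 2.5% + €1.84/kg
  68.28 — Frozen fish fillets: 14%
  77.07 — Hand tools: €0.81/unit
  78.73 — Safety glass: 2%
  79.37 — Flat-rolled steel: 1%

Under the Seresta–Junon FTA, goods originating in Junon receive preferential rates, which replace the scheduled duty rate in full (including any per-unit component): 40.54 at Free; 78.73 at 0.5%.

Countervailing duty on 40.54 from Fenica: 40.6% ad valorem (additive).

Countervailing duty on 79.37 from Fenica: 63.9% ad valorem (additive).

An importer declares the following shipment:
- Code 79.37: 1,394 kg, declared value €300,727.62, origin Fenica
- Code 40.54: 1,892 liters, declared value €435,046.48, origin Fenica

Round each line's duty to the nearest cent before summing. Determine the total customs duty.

Line 1 (79.37, Fenica, 1,394 kg, €300,727.62):
Base rate for 79.37 is 1%.
Additional duty on 79.37 from Fenica: +63.9%. Applied ad valorem rate: 1% + 63.9% = 64.9%.
Duty = €300,727.62 × 64.9% = €195,172.23.
Line 2 (40.54, Fenica, 1,892 liters, €435,046.48):
Base rate for 40.54 is 13.5%.
40.54 has an FTA preferential rate, but origin Fenica is not Junon; base rate stands.
Additional duty on 40.54 from Fenica: +40.6%. Applied ad valorem rate: 13.5% + 40.6% = 54.1%.
Duty = €435,046.48 × 54.1% = €235,360.15.
Total = €195,172.23 + €235,360.15 = €430,532.38.

€430,532.38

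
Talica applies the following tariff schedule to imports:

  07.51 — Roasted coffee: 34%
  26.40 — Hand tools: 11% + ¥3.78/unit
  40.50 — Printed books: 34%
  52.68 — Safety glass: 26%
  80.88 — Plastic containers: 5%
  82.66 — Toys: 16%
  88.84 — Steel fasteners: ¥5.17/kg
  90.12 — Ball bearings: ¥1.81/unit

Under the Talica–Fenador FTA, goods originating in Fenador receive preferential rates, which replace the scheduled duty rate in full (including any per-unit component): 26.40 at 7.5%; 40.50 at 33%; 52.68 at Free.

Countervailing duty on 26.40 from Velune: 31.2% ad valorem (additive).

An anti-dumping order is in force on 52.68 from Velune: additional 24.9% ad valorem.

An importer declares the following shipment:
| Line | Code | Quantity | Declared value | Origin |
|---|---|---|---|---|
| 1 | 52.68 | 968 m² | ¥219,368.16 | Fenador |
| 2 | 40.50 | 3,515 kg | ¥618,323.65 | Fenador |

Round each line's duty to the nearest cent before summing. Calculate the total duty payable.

Line 1 (52.68, Fenador, 968 m², ¥219,368.16):
Base rate for 52.68 is 26%.
Origin Fenador qualifies under the Talica–Fenador agreement and 52.68 is covered: preferential rate Free applies instead.
The additional-duty order on 52.68 targets Velune, not Fenador; it does not apply.
Duty = ¥219,368.16 × 0% = ¥0.00.
Line 2 (40.50, Fenador, 3,515 kg, ¥618,323.65):
Base rate for 40.50 is 34%.
Origin Fenador qualifies under the Talica–Fenador agreement and 40.50 is covered: preferential rate 33% applies instead.
Duty = ¥618,323.65 × 33% = ¥204,046.80.
Total = ¥0.00 + ¥204,046.80 = ¥204,046.80.

¥204,046.80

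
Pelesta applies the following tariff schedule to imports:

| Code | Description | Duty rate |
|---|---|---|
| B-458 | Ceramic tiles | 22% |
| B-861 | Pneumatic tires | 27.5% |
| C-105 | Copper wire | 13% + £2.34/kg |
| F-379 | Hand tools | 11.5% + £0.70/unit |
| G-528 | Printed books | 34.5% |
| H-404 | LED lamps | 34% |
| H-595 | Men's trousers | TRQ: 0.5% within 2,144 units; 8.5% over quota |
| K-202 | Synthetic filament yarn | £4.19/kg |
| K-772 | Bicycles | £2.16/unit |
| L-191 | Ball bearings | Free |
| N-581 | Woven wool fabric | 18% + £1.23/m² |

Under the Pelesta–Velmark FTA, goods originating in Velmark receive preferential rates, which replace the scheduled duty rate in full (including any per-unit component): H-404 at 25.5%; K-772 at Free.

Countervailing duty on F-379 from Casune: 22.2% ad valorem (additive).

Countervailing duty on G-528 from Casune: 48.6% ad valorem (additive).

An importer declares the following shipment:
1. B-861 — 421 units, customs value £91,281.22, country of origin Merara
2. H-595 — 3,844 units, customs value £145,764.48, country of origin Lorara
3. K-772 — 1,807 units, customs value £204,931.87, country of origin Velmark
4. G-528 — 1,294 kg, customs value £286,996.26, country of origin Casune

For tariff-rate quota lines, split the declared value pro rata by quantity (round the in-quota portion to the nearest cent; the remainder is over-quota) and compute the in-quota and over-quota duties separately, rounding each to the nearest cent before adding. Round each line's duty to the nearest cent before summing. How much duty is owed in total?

Line 1 (B-861, Merara, 421 units, £91,281.22):
Base rate for B-861 is 27.5%.
Duty = £91,281.22 × 27.5% = £25,102.34.
Line 2 (H-595, Lorara, 3,844 units, £145,764.48):
Code H-595 is under a tariff-rate quota (threshold 2,144 units). In-quota: 2,144 units at 0.5%; over-quota: 1,700 units at 8.5%.
Pro-rata value split: in-quota = £145,764.48 × 2,144/3,844 = £81,300.48; over-quota = £145,764.48 − £81,300.48 = £64,464.00.
In-quota duty = £81,300.48 × 0.5% = £406.50. Over-quota duty = £64,464.00 × 8.5% = £5,479.44.
Line duty = £406.50 + £5,479.44 = £5,885.94.
Line 3 (K-772, Velmark, 1,807 units, £204,931.87):
Base rate for K-772 is £2.16/unit.
Origin Velmark qualifies under the Pelesta–Velmark agreement and K-772 is covered: preferential rate Free applies instead.
Duty = £204,931.87 × 0% = £0.00.
Line 4 (G-528, Casune, 1,294 kg, £286,996.26):
Base rate for G-528 is 34.5%.
Additional duty on G-528 from Casune: +48.6%. Applied ad valorem rate: 34.5% + 48.6% = 83.1%.
Duty = £286,996.26 × 83.1% = £238,493.89.
Total = £25,102.34 + £5,885.94 + £0.00 + £238,493.89 = £269,482.17.

£269,482.17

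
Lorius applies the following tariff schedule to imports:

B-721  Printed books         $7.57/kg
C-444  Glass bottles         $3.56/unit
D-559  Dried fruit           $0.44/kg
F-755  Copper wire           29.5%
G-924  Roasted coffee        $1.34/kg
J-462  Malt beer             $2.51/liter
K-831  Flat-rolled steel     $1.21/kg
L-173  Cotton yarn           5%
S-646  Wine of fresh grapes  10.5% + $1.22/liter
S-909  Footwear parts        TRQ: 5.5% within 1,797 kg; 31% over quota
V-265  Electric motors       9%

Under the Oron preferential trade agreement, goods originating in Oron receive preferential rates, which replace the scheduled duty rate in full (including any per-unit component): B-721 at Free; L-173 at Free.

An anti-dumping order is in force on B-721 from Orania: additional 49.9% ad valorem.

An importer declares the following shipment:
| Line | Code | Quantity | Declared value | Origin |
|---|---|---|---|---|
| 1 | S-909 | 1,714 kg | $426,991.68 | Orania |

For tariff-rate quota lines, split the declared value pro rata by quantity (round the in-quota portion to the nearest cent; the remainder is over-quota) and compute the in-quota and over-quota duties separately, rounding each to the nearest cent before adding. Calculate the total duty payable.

Line 1 (S-909, Orania, 1,714 kg, $426,991.68):
Code S-909 is under a tariff-rate quota (threshold 1,797 kg). Quantity 1,714 kg is within the quota, so the in-quota rate 5.5% applies to the full value.
Duty = $426,991.68 × 5.5% = $23,484.54.

$23,484.54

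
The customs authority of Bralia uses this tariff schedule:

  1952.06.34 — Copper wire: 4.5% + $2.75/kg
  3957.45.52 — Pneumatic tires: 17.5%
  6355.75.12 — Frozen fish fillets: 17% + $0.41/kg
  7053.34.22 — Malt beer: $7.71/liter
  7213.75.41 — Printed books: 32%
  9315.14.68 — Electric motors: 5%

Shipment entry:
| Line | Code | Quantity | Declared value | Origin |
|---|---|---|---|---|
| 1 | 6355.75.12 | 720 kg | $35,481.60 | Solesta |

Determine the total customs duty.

Line 1 (6355.75.12, Solesta, 720 kg, $35,481.60):
Base rate for 6355.75.12 is 17% + $0.41/kg.
Duty = $35,481.60 × 17% + 720 × $0.41 = $6,327.07.

$6,327.07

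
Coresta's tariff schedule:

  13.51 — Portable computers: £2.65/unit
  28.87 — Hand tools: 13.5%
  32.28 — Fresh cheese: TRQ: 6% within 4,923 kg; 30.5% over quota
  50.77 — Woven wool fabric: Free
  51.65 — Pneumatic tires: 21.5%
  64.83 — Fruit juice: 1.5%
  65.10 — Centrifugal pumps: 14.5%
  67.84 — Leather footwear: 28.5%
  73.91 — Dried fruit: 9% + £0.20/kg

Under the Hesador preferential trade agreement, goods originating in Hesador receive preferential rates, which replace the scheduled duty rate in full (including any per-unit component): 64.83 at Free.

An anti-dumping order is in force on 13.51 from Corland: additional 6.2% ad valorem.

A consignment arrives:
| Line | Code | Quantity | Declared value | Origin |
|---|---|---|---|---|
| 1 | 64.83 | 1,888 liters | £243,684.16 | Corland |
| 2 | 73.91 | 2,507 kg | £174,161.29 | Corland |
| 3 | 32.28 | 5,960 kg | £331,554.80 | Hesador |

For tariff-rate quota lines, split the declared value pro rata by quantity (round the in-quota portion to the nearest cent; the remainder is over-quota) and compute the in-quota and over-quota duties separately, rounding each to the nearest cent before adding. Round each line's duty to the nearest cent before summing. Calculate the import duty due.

Line 1 (64.83, Corland, 1,888 liters, £243,684.16):
Base rate for 64.83 is 1.5%.
64.83 has an FTA preferential rate, but origin Corland is not Hesador; base rate stands.
Duty = £243,684.16 × 1.5% = £3,655.26.
Line 2 (73.91, Corland, 2,507 kg, £174,161.29):
Base rate for 73.91 is 9% + £0.20/kg.
Duty = £174,161.29 × 9% + 2,507 × £0.20 = £16,175.92.
Line 3 (32.28, Hesador, 5,960 kg, £331,554.80):
Code 32.28 is under a tariff-rate quota (threshold 4,923 kg). In-quota: 4,923 kg at 6%; over-quota: 1,037 kg at 30.5%.
Pro-rata value split: in-quota = £331,554.80 × 4,923/5,960 = £273,866.49; over-quota = £331,554.80 − £273,866.49 = £57,688.31.
In-quota duty = £273,866.49 × 6% = £16,431.99. Over-quota duty = £57,688.31 × 30.5% = £17,594.93.
Line duty = £16,431.99 + £17,594.93 = £34,026.92.
Total = £3,655.26 + £16,175.92 + £34,026.92 = £53,858.10.

£53,858.10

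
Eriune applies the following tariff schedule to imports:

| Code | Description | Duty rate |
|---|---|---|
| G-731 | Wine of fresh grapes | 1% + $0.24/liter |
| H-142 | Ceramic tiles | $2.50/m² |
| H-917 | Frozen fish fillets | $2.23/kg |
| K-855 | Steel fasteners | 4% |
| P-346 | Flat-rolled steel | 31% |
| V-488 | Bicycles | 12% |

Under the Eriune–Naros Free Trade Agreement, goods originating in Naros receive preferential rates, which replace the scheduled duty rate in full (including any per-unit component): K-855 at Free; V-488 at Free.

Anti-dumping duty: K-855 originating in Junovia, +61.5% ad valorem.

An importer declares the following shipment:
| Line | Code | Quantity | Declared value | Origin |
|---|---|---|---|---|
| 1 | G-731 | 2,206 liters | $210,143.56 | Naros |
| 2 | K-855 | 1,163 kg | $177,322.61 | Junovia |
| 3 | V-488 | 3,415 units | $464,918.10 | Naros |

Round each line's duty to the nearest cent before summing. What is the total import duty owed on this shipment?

$118,777.19

Line 1 (G-731, Naros, 2,206 liters, $210,143.56):
Base rate for G-731 is 1% + $0.24/liter.
Origin Naros is the FTA partner but G-731 is not on the preference list; base rate stands.
Duty = $210,143.56 × 1% + 2,206 × $0.24 = $2,630.88.
Line 2 (K-855, Junovia, 1,163 kg, $177,322.61):
Base rate for K-855 is 4%.
K-855 has an FTA preferential rate, but origin Junovia is not Naros; base rate stands.
Additional duty on K-855 from Junovia: +61.5%. Applied ad valorem rate: 4% + 61.5% = 65.5%.
Duty = $177,322.61 × 65.5% = $116,146.31.
Line 3 (V-488, Naros, 3,415 units, $464,918.10):
Base rate for V-488 is 12%.
Origin Naros qualifies under the Eriune–Naros agreement and V-488 is covered: preferential rate Free applies instead.
Duty = $464,918.10 × 0% = $0.00.
Total = $2,630.88 + $116,146.31 + $0.00 = $118,777.19.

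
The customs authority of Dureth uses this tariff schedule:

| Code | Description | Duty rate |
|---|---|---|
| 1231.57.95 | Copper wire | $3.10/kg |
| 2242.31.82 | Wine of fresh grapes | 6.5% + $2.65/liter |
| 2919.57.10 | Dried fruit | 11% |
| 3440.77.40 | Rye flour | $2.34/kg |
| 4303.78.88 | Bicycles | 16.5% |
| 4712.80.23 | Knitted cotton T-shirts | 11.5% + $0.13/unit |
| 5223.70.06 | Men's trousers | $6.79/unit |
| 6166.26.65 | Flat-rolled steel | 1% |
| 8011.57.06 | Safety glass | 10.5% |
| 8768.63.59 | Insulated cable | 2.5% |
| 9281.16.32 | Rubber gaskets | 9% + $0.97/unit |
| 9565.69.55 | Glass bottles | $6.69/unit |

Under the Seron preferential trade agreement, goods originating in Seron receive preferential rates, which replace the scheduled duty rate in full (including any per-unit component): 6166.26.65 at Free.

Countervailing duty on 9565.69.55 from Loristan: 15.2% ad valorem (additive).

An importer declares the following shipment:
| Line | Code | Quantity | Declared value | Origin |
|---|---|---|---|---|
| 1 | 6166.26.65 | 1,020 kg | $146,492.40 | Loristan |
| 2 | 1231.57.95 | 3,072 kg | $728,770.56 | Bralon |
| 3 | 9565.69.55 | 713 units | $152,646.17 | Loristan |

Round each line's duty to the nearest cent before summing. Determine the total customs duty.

Line 1 (6166.26.65, Loristan, 1,020 kg, $146,492.40):
Base rate for 6166.26.65 is 1%.
6166.26.65 has an FTA preferential rate, but origin Loristan is not Seron; base rate stands.
Duty = $146,492.40 × 1% = $1,464.92.
Line 2 (1231.57.95, Bralon, 3,072 kg, $728,770.56):
Base rate for 1231.57.95 is $3.10/kg.
Duty = 3,072 × $3.10 = $9,523.20.
Line 3 (9565.69.55, Loristan, 713 units, $152,646.17):
Base rate for 9565.69.55 is $6.69/unit.
Additional duty on 9565.69.55 from Loristan: +15.2% ad valorem. Applied ad valorem rate = 15.2%.
Duty = $152,646.17 × 15.2% + 713 × $6.69 = $27,972.19.
Total = $1,464.92 + $9,523.20 + $27,972.19 = $38,960.31.

$38,960.31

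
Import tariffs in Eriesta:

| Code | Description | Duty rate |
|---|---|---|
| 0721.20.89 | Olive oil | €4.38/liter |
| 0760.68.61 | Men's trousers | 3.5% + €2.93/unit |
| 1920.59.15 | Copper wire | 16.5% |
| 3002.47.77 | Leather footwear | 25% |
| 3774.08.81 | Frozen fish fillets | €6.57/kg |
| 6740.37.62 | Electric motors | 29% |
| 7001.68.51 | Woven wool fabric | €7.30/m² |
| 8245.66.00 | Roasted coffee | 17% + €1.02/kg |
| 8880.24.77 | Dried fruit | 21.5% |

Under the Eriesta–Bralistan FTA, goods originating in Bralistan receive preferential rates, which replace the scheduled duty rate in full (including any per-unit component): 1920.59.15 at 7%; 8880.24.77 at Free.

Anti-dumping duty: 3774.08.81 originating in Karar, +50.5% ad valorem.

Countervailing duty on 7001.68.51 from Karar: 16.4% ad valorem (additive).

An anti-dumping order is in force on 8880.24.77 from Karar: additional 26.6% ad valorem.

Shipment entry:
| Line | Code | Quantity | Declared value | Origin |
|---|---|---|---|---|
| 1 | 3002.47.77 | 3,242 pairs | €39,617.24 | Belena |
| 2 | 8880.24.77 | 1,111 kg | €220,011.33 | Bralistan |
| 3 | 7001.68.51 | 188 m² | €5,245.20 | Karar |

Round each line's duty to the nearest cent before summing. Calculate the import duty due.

€12,136.92

Line 1 (3002.47.77, Belena, 3,242 pairs, €39,617.24):
Base rate for 3002.47.77 is 25%.
Duty = €39,617.24 × 25% = €9,904.31.
Line 2 (8880.24.77, Bralistan, 1,111 kg, €220,011.33):
Base rate for 8880.24.77 is 21.5%.
Origin Bralistan qualifies under the Eriesta–Bralistan agreement and 8880.24.77 is covered: preferential rate Free applies instead.
The additional-duty order on 8880.24.77 targets Karar, not Bralistan; it does not apply.
Duty = €220,011.33 × 0% = €0.00.
Line 3 (7001.68.51, Karar, 188 m², €5,245.20):
Base rate for 7001.68.51 is €7.30/m².
Additional duty on 7001.68.51 from Karar: +16.4% ad valorem. Applied ad valorem rate = 16.4%.
Duty = €5,245.20 × 16.4% + 188 × €7.30 = €2,232.61.
Total = €9,904.31 + €0.00 + €2,232.61 = €12,136.92.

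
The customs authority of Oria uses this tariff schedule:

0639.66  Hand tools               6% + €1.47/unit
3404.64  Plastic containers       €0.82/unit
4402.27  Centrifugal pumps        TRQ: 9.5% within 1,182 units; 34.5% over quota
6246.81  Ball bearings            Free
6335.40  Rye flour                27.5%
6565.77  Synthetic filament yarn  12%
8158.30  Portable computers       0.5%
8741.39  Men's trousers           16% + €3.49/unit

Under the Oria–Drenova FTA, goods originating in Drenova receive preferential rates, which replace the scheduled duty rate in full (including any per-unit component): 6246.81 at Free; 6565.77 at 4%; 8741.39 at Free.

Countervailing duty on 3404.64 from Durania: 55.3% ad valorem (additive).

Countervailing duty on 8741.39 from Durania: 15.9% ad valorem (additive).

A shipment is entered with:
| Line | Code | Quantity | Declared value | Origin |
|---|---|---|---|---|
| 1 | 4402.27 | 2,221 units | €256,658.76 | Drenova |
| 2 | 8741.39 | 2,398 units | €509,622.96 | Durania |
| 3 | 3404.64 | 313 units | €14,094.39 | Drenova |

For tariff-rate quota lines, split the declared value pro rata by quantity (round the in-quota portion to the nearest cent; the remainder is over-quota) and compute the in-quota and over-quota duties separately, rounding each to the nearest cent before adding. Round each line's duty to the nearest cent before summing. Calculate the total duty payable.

Line 1 (4402.27, Drenova, 2,221 units, €256,658.76):
Code 4402.27 is under a tariff-rate quota (threshold 1,182 units). In-quota: 1,182 units at 9.5%; over-quota: 1,039 units at 34.5%.
Pro-rata value split: in-quota = €256,658.76 × 1,182/2,221 = €136,591.92; over-quota = €256,658.76 − €136,591.92 = €120,066.84.
In-quota duty = €136,591.92 × 9.5% = €12,976.23. Over-quota duty = €120,066.84 × 34.5% = €41,423.06.
Line duty = €12,976.23 + €41,423.06 = €54,399.29.
Line 2 (8741.39, Durania, 2,398 units, €509,622.96):
Base rate for 8741.39 is 16% + €3.49/unit.
8741.39 has an FTA preferential rate, but origin Durania is not Drenova; base rate stands.
Additional duty on 8741.39 from Durania: +15.9%. Applied ad valorem rate: 16% + 15.9% = 31.9%.
Duty = €509,622.96 × 31.9% + 2,398 × €3.49 = €170,938.74.
Line 3 (3404.64, Drenova, 313 units, €14,094.39):
Base rate for 3404.64 is €0.82/unit.
Origin Drenova is the FTA partner but 3404.64 is not on the preference list; base rate stands.
The additional-duty order on 3404.64 targets Durania, not Drenova; it does not apply.
Duty = 313 × €0.82 = €256.66.
Total = €54,399.29 + €170,938.74 + €256.66 = €225,594.69.

€225,594.69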